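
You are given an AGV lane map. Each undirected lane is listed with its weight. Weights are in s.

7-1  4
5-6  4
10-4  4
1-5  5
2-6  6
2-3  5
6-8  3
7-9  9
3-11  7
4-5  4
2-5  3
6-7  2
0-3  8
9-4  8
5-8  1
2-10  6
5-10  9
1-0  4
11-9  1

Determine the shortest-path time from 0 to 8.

Enumerating some paths:
0 - 1 - 5 - 8: 4+5+1 = 10
0 - 1 - 7 - 6 - 8: 4+4+2+3 = 13
0 - 1 - 7 - 6 - 5 - 8: 4+4+2+4+1 = 15
The minimum is 10 s via 0 - 1 - 5 - 8.

10 s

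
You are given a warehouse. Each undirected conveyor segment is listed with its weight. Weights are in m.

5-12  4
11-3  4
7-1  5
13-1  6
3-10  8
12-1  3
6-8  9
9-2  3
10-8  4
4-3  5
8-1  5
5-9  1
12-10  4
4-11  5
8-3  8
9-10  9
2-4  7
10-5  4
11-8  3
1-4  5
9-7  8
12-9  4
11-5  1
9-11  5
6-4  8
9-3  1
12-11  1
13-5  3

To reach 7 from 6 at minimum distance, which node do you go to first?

4

Candidate routes:
6 - 8 - 1 - 7: 9+5+5 = 19
6 - 8 - 11 - 12 - 1 - 7: 9+3+1+3+5 = 21
6 - 4 - 1 - 7: 8+5+5 = 18
The minimum is 18 m via 6 - 4 - 1 - 7.
So from 6 the first move is to 4.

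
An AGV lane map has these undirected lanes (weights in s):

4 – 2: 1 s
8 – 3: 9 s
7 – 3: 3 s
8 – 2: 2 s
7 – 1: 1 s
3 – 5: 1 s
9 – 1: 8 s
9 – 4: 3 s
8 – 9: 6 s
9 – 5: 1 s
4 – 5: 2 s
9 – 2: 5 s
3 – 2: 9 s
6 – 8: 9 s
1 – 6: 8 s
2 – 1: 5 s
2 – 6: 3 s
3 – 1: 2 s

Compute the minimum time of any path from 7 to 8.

8 s

Shortest distances from 7:
7: 0
1: 1  (via 7)
3: 3  (via 7)
5: 4  (via 3)
9: 5  (via 5)
2: 6  (via 1)
4: 6  (via 5)
8: 8  (via 2)
Shortest route: 7 → 1 → 2 → 8 = 8 s.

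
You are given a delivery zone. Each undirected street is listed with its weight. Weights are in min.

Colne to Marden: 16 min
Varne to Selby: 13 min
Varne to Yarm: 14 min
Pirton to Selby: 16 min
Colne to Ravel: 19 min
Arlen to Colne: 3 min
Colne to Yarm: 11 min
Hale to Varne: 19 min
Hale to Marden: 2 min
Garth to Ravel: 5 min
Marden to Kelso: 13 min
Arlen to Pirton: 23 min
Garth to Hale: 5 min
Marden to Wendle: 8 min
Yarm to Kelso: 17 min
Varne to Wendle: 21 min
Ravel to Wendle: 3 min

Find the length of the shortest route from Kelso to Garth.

20 min

Compare a few routes:
Kelso → Marden → Hale → Garth: 13+2+5 = 20
Kelso → Marden → Wendle → Ravel → Garth: 13+8+3+5 = 29
The minimum is 20 min via Kelso → Marden → Hale → Garth.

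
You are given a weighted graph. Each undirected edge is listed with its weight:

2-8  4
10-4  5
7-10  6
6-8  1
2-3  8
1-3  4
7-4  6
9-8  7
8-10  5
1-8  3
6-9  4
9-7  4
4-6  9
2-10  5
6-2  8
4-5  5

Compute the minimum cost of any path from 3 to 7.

Settle nodes by increasing distance from 3:
3: 0
1: 4  (via 3)
8: 7  (via 1)
2: 8  (via 3)
6: 8  (via 8)
9: 12  (via 6)
10: 12  (via 8)
7: 16  (via 9)
Shortest route: 3–1–8–6–9–7 = 16.

16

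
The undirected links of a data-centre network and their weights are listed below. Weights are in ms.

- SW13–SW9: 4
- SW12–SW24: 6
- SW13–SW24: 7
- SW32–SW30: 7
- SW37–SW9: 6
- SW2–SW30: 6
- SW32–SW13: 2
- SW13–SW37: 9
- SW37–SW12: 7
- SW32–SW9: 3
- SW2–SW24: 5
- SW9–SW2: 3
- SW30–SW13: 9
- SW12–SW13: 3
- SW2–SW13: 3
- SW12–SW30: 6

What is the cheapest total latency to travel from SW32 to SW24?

Candidate routes:
SW32–SW13–SW2–SW24: 2+3+5 = 10
SW32–SW13–SW24: 2+7 = 9
Cheapest is SW32–SW13–SW24 at 9 ms.

9 ms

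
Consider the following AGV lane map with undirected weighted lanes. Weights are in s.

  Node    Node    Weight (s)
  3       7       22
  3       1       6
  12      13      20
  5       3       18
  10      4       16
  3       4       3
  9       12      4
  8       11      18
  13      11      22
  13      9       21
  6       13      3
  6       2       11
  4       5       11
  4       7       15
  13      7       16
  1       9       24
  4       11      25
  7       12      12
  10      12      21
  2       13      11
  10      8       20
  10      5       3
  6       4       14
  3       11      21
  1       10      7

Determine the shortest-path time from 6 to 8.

Candidate routes:
6–4–10–8: 14+16+20 = 50
6–4–5–10–8: 14+11+3+20 = 48
6–13–11–8: 3+22+18 = 43
The minimum is 43 s via 6–13–11–8.

43 s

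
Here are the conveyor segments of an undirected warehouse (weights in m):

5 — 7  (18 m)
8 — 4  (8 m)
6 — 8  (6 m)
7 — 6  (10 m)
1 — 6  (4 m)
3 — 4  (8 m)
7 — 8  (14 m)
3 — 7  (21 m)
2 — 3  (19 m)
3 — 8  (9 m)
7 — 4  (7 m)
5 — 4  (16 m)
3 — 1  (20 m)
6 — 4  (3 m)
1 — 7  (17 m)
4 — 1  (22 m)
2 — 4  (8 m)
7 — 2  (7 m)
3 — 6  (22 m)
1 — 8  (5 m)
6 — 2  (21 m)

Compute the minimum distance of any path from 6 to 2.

Candidate routes:
6 - 4 - 2: 3+8 = 11
6 - 7 - 2: 10+7 = 17
Cheapest is 6 - 4 - 2 at 11 m.

11 m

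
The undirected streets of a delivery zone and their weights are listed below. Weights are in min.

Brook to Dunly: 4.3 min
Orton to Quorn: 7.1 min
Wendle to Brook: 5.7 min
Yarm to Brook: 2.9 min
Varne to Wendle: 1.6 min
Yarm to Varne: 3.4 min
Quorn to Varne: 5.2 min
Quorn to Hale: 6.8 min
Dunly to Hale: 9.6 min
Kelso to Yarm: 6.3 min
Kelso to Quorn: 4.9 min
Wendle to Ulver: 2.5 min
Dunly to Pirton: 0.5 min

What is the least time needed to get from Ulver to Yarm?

7.5 min

Shortest distances from Ulver:
Ulver: 0
Wendle: 2.5  (via Ulver)
Varne: 4.1  (via Wendle)
Yarm: 7.5  (via Varne)
Shortest route: Ulver → Wendle → Varne → Yarm = 7.5 min.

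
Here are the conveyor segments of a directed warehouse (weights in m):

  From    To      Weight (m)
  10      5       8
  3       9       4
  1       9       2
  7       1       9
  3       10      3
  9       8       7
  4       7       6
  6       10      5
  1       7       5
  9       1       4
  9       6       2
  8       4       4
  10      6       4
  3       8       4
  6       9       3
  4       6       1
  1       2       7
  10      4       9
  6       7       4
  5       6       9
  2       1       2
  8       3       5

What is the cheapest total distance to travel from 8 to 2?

Settle nodes by increasing distance from 8:
8: 0
4: 4  (via 8)
3: 5  (via 8)
6: 5  (via 4)
9: 8  (via 6)
10: 8  (via 3)
7: 9  (via 6)
1: 12  (via 9)
5: 16  (via 10)
2: 19  (via 1)
Shortest route: 8 → 4 → 6 → 9 → 1 → 2 = 19 m.

19 m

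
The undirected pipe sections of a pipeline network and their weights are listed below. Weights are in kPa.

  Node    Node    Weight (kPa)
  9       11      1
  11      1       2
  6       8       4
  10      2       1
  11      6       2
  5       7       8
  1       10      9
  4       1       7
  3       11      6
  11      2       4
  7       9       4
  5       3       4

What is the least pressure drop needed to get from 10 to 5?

Enumerating some paths:
10 - 2 - 11 - 9 - 7 - 5: 1+4+1+4+8 = 18
10 - 2 - 11 - 3 - 5: 1+4+6+4 = 15
10 - 1 - 11 - 3 - 5: 9+2+6+4 = 21
10 - 1 - 11 - 9 - 7 - 5: 9+2+1+4+8 = 24
Cheapest is 10 - 2 - 11 - 3 - 5 at 15 kPa.

15 kPa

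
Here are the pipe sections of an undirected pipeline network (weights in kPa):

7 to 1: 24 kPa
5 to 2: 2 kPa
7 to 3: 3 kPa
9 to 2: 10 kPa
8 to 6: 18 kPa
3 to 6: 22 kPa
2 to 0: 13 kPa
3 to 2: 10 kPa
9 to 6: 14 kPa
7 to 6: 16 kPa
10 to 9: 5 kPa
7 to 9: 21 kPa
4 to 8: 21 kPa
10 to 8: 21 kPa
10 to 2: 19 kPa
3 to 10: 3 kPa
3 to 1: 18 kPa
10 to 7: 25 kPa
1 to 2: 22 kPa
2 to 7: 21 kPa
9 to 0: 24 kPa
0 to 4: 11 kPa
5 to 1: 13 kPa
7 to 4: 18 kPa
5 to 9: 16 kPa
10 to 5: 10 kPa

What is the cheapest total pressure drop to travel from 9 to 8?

Running Dijkstra from 9:
9: 0
10: 5  (via 9)
3: 8  (via 10)
2: 10  (via 9)
7: 11  (via 3)
5: 12  (via 2)
6: 14  (via 9)
0: 23  (via 2)
1: 25  (via 5)
8: 26  (via 10)
Shortest route: 9–10–8 = 26 kPa.

26 kPa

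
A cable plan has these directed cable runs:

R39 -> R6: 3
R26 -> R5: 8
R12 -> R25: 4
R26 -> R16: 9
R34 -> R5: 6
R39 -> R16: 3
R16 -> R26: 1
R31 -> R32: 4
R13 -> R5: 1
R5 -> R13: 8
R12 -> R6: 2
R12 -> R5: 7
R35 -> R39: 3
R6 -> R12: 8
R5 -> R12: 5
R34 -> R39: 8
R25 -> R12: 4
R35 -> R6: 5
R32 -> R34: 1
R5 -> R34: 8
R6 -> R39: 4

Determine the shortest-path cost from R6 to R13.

23

Candidate routes:
R6 - R39 - R16 - R26 - R5 - R13: 4+3+1+8+8 = 24
R6 - R12 - R5 - R13: 8+7+8 = 23
Cheapest is R6 - R12 - R5 - R13 at 23.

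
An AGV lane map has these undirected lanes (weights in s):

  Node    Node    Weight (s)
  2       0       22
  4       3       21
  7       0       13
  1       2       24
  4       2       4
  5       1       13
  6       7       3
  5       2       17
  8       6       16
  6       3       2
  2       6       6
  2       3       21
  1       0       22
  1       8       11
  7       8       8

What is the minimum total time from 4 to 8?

21 s

Compare a few routes:
4–2–6–8: 4+6+16 = 26
4–2–6–7–8: 4+6+3+8 = 21
The minimum is 21 s via 4–2–6–7–8.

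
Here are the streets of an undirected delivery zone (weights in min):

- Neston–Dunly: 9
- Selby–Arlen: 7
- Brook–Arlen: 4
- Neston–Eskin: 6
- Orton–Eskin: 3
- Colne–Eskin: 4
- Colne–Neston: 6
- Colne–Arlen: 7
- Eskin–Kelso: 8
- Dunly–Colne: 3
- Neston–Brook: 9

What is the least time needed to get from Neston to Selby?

Shortest distances from Neston:
Neston: 0
Colne: 6  (via Neston)
Eskin: 6  (via Neston)
Dunly: 9  (via Neston)
Orton: 9  (via Eskin)
Brook: 9  (via Neston)
Arlen: 13  (via Colne)
Kelso: 14  (via Eskin)
Selby: 20  (via Arlen)
Shortest route: Neston–Colne–Arlen–Selby = 20 min.

20 min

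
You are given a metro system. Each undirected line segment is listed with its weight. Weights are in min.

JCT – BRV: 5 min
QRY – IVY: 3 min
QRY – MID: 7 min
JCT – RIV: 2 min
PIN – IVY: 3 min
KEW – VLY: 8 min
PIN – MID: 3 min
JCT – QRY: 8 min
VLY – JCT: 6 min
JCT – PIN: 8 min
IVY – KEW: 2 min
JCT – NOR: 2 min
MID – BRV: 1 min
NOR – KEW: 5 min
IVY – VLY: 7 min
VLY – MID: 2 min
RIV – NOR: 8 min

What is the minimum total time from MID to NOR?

Candidate routes:
MID - PIN - JCT - NOR: 3+8+2 = 13
MID - PIN - IVY - KEW - NOR: 3+3+2+5 = 13
MID - BRV - JCT - NOR: 1+5+2 = 8
MID - VLY - JCT - NOR: 2+6+2 = 10
The minimum is 8 min via MID - BRV - JCT - NOR.

8 min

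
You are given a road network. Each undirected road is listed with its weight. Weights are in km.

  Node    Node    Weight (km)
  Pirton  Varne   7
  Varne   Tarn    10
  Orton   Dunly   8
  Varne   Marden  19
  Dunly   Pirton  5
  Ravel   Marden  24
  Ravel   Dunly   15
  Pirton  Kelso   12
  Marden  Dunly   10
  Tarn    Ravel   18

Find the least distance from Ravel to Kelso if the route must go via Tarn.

47 km

Best Ravel to Tarn: Ravel → Tarn costing 18
Best Tarn to Kelso: Tarn → Varne → Pirton → Kelso costing 29
Total via Tarn: 18 + 29 = 47 km.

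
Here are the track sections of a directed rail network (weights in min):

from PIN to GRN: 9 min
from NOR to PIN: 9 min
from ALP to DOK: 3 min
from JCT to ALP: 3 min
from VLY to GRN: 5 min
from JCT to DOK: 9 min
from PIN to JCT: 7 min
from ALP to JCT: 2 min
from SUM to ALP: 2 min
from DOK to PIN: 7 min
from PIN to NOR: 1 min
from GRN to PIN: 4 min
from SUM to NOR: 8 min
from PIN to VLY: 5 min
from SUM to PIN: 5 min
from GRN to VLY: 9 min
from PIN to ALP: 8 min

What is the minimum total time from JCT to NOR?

Enumerating some paths:
JCT → ALP → DOK → PIN → NOR: 3+3+7+1 = 14
JCT → DOK → PIN → NOR: 9+7+1 = 17
The minimum is 14 min via JCT → ALP → DOK → PIN → NOR.

14 min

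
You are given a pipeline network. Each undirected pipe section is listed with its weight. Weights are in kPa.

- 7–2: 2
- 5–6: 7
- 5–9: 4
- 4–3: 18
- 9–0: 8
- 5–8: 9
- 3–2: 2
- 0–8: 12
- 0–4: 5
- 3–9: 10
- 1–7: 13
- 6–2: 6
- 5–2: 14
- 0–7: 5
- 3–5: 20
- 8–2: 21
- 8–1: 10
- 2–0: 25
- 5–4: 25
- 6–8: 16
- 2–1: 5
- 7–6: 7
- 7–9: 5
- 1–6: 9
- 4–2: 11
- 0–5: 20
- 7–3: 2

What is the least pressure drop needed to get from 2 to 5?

Candidate routes:
2 → 3 → 7 → 9 → 5: 2+2+5+4 = 13
2 → 7 → 9 → 5: 2+5+4 = 11
The minimum is 11 kPa via 2 → 7 → 9 → 5.

11 kPa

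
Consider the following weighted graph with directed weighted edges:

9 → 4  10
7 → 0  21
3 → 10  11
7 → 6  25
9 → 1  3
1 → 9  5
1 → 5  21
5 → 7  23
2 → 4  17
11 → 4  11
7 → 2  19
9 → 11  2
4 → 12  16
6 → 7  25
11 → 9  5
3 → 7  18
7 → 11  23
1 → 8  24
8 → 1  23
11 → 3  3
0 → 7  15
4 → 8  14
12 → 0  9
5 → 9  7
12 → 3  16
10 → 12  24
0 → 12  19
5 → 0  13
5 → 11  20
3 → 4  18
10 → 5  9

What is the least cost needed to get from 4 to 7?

Candidate routes:
4 → 12 → 0 → 7: 16+9+15 = 40
4 → 12 → 3 → 7: 16+16+18 = 50
The minimum is 40 via 4 → 12 → 0 → 7.

40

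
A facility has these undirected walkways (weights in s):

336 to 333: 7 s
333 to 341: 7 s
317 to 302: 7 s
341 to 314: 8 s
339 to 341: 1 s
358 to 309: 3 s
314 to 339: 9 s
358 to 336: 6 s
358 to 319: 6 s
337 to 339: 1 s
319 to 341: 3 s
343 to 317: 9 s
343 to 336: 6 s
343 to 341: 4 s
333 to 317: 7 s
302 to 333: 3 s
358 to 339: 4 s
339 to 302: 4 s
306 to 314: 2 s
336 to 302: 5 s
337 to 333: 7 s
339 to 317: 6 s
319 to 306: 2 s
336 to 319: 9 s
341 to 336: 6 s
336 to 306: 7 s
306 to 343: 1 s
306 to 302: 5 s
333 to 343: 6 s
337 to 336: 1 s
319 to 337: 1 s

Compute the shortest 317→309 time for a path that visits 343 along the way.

Best 317 to 343: 317 → 343 costing 9
Best 343 to 309: 343 → 306 → 319 → 358 → 309 costing 12
Total via 343: 9 + 12 = 21 s.

21 s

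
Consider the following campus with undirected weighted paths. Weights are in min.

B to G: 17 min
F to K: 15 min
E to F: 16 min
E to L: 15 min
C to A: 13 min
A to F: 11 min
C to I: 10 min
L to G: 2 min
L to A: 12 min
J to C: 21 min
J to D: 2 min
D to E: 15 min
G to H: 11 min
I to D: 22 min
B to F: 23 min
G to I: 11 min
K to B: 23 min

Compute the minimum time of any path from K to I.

Settle nodes by increasing distance from K:
K: 0
F: 15  (via K)
B: 23  (via K)
A: 26  (via F)
E: 31  (via F)
L: 38  (via A)
C: 39  (via A)
G: 40  (via B)
D: 46  (via E)
J: 48  (via D)
I: 49  (via C)
Shortest route: K → F → A → C → I = 49 min.

49 min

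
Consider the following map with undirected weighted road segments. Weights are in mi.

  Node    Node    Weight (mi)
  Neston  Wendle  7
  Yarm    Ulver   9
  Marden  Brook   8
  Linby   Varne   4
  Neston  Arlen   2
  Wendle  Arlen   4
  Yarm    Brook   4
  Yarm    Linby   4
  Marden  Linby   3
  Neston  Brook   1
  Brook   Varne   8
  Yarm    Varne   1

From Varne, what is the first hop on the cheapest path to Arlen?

Yarm

Enumerating some paths:
Varne → Brook → Neston → Arlen: 8+1+2 = 11
Varne → Linby → Yarm → Brook → Neston → Arlen: 4+4+4+1+2 = 15
Varne → Yarm → Brook → Neston → Arlen: 1+4+1+2 = 8
Cheapest is Varne → Yarm → Brook → Neston → Arlen at 8 mi.
So from Varne the first move is to Yarm.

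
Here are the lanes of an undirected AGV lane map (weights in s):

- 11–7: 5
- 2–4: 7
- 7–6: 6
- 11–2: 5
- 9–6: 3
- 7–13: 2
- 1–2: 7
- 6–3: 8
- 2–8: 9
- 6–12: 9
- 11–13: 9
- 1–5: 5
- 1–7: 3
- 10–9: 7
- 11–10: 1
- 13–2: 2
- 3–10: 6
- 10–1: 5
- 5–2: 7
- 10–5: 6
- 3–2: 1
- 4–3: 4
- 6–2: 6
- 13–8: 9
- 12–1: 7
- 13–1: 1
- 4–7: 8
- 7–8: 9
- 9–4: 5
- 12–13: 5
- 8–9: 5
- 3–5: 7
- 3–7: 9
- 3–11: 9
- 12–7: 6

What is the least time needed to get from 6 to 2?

6 s

Candidate routes:
6–3–2: 8+1 = 9
6–2: 6 = 6
The minimum is 6 s via 6–2.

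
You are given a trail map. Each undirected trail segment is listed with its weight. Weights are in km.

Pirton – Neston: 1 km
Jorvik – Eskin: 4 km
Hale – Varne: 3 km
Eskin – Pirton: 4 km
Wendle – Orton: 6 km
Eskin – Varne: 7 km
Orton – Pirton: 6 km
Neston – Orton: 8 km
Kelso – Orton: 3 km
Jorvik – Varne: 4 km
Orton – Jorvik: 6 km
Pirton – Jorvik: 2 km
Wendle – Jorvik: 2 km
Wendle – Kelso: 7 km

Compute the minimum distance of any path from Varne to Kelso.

13 km

Enumerating some paths:
Varne–Jorvik–Wendle–Kelso: 4+2+7 = 13
Varne–Jorvik–Wendle–Orton–Kelso: 4+2+6+3 = 15
Cheapest is Varne–Jorvik–Wendle–Kelso at 13 km.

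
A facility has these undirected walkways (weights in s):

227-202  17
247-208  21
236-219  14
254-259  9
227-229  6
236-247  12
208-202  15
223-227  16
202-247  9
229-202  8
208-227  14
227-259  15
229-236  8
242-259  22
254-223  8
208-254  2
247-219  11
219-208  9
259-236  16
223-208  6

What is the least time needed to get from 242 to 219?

Settle nodes by increasing distance from 242:
242: 0
259: 22  (via 242)
254: 31  (via 259)
208: 33  (via 254)
227: 37  (via 259)
236: 38  (via 259)
223: 39  (via 254)
219: 42  (via 208)
Shortest route: 242–259–254–208–219 = 42 s.

42 s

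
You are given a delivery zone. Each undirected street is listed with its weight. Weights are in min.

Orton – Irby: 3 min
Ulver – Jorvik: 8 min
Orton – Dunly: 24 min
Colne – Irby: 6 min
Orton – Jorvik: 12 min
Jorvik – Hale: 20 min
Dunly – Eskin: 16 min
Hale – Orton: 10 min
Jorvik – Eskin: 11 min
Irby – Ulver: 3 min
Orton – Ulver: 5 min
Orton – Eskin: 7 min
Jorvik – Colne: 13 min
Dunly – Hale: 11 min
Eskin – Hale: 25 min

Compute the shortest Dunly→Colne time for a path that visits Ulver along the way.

35 min

Shortest Dunly→Ulver: Dunly–Hale–Orton–Ulver = 26
Shortest Ulver→Colne: Ulver–Irby–Colne = 9
Total via Ulver: 26 + 9 = 35 min.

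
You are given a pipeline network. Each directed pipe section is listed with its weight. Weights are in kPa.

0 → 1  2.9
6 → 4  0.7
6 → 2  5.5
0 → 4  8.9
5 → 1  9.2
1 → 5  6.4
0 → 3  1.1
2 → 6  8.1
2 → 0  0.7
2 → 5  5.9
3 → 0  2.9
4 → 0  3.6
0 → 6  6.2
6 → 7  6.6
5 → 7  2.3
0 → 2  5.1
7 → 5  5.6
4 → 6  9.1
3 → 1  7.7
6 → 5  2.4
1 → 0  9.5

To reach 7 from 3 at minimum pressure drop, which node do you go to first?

0

Compare a few routes:
3 → 0 → 6 → 7: 2.9+6.2+6.6 = 15.7
3 → 0 → 6 → 5 → 7: 2.9+6.2+2.4+2.3 = 13.8
3 → 0 → 2 → 5 → 7: 2.9+5.1+5.9+2.3 = 16.2
3 → 0 → 1 → 5 → 7: 2.9+2.9+6.4+2.3 = 14.5
Cheapest is 3 → 0 → 6 → 5 → 7 at 13.8 kPa.
So from 3 the first move is to 0.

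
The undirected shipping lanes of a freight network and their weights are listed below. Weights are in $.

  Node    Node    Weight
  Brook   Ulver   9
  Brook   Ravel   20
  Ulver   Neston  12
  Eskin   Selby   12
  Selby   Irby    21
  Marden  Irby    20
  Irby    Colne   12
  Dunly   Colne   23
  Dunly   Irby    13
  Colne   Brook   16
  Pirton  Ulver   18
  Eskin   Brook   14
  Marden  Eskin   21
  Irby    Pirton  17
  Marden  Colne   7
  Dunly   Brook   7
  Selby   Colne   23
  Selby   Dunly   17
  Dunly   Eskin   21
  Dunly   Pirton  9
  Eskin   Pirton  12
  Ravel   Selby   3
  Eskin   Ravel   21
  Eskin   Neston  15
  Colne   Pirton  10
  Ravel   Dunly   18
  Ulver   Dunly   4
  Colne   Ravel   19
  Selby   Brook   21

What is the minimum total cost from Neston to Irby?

Enumerating some paths:
Neston - Eskin - Pirton - Irby: 15+12+17 = 44
Neston - Ulver - Brook - Dunly - Irby: 12+9+7+13 = 41
Neston - Ulver - Dunly - Pirton - Irby: 12+4+9+17 = 42
Neston - Ulver - Dunly - Irby: 12+4+13 = 29
Cheapest is Neston - Ulver - Dunly - Irby at $29.

$29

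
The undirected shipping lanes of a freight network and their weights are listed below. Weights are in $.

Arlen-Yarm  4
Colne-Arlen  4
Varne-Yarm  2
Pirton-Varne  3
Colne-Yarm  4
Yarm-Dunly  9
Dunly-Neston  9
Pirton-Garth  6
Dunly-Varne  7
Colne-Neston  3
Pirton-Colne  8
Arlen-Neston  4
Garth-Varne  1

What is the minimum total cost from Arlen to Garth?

Settle nodes by increasing distance from Arlen:
Arlen: 0
Neston: 4  (via Arlen)
Colne: 4  (via Arlen)
Yarm: 4  (via Arlen)
Varne: 6  (via Yarm)
Garth: 7  (via Varne)
Shortest route: Arlen → Yarm → Varne → Garth = $7.

$7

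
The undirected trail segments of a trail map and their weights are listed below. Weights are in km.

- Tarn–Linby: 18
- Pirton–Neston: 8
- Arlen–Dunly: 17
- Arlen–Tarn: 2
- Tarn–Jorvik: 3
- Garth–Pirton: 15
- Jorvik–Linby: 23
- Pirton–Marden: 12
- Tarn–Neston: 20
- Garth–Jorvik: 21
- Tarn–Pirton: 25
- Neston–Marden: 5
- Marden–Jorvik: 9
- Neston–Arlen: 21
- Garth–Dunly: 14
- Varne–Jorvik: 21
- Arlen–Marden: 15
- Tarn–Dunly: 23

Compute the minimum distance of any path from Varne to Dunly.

43 km

Candidate routes:
Varne → Jorvik → Tarn → Dunly: 21+3+23 = 47
Varne → Jorvik → Tarn → Arlen → Dunly: 21+3+2+17 = 43
Cheapest is Varne → Jorvik → Tarn → Arlen → Dunly at 43 km.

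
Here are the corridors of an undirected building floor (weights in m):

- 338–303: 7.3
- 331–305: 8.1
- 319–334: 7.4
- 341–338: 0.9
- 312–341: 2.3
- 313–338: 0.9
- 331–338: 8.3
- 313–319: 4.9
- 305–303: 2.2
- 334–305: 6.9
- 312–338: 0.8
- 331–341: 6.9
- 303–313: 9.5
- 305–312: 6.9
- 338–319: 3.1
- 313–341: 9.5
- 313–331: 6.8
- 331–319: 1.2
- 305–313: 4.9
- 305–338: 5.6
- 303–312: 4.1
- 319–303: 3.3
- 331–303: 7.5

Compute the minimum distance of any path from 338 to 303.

4.9 m

Enumerating some paths:
338 → 319 → 303: 3.1+3.3 = 6.4
338 → 303: 7.3 = 7.3
338 → 341 → 312 → 303: 0.9+2.3+4.1 = 7.3
338 → 312 → 303: 0.8+4.1 = 4.9
The minimum is 4.9 m via 338 → 312 → 303.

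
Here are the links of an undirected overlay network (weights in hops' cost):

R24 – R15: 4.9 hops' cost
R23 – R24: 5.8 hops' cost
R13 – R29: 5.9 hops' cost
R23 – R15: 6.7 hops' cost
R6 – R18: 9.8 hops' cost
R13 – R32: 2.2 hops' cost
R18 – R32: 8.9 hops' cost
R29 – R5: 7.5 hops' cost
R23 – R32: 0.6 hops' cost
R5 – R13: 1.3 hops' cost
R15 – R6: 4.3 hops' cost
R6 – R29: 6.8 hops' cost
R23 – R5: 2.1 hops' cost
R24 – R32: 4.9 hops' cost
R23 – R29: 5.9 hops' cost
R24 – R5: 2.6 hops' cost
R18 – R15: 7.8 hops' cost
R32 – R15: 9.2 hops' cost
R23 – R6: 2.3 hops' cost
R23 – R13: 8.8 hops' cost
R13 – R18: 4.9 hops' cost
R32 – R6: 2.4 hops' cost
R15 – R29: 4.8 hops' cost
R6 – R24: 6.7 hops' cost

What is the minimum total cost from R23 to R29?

Running Dijkstra from R23:
R23: 0
R32: 0.6  (via R23)
R5: 2.1  (via R23)
R6: 2.3  (via R23)
R13: 2.8  (via R32)
R24: 4.7  (via R5)
R29: 5.9  (via R23)
Shortest route: R23–R29 = 5.9 hops' cost.

5.9 hops' cost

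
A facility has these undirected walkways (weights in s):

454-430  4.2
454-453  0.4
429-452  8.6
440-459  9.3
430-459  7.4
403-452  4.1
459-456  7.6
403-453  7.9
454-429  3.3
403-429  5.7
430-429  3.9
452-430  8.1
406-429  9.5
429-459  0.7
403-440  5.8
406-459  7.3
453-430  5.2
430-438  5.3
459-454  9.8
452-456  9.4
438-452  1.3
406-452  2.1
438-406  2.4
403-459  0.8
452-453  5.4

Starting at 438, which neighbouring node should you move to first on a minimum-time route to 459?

452

Candidate routes:
438–452–403–459: 1.3+4.1+0.8 = 6.2
438–406–459: 2.4+7.3 = 9.7
438–406–452–403–459: 2.4+2.1+4.1+0.8 = 9.4
The minimum is 6.2 s via 438–452–403–459.
So from 438 the first move is to 452.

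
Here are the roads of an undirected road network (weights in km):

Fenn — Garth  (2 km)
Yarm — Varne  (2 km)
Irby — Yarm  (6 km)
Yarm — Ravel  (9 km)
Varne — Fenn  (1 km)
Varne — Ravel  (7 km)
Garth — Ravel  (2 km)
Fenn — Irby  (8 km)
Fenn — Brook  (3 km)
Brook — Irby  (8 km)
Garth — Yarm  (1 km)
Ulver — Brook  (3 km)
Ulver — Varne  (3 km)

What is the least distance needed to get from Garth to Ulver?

6 km

Candidate routes:
Garth - Yarm - Varne - Fenn - Brook - Ulver: 1+2+1+3+3 = 10
Garth - Fenn - Brook - Ulver: 2+3+3 = 8
Garth - Yarm - Varne - Ulver: 1+2+3 = 6
The minimum is 6 km via Garth - Yarm - Varne - Ulver.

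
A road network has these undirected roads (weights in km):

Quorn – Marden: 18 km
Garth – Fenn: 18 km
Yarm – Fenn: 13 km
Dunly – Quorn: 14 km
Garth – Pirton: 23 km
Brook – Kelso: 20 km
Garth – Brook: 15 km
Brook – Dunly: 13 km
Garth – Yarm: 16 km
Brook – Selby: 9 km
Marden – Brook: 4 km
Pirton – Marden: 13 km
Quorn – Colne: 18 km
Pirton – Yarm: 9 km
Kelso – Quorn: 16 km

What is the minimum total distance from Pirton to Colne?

49 km

Compare a few routes:
Pirton - Marden - Quorn - Colne: 13+18+18 = 49
Pirton - Marden - Brook - Kelso - Quorn - Colne: 13+4+20+16+18 = 71
Pirton - Marden - Brook - Dunly - Quorn - Colne: 13+4+13+14+18 = 62
The minimum is 49 km via Pirton - Marden - Quorn - Colne.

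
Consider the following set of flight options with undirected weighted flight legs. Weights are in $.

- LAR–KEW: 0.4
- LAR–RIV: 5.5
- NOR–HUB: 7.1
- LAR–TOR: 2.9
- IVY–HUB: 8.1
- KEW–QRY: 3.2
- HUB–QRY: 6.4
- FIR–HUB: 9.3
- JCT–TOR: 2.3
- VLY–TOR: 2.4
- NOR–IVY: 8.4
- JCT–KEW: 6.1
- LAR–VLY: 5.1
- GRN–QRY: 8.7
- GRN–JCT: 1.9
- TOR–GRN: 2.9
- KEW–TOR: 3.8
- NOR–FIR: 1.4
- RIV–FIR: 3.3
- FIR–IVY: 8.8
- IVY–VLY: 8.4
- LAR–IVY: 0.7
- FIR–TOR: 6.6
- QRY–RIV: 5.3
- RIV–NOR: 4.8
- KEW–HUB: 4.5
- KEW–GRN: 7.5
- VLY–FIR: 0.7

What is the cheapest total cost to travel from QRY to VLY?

Candidate routes:
QRY → KEW → LAR → TOR → VLY: 3.2+0.4+2.9+2.4 = 8.9
QRY → RIV → FIR → VLY: 5.3+3.3+0.7 = 9.3
QRY → KEW → TOR → VLY: 3.2+3.8+2.4 = 9.4
QRY → KEW → LAR → VLY: 3.2+0.4+5.1 = 8.7
Cheapest is QRY → KEW → LAR → VLY at $8.7.

$8.7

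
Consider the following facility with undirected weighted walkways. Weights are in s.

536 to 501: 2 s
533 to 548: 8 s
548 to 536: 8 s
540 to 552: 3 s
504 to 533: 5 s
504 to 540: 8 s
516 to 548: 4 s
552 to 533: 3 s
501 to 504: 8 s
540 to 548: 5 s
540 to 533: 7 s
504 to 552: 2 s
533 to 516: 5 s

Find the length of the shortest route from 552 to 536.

12 s

Running Dijkstra from 552:
552: 0
504: 2  (via 552)
533: 3  (via 552)
540: 3  (via 552)
516: 8  (via 533)
548: 8  (via 540)
501: 10  (via 504)
536: 12  (via 501)
Shortest route: 552 → 504 → 501 → 536 = 12 s.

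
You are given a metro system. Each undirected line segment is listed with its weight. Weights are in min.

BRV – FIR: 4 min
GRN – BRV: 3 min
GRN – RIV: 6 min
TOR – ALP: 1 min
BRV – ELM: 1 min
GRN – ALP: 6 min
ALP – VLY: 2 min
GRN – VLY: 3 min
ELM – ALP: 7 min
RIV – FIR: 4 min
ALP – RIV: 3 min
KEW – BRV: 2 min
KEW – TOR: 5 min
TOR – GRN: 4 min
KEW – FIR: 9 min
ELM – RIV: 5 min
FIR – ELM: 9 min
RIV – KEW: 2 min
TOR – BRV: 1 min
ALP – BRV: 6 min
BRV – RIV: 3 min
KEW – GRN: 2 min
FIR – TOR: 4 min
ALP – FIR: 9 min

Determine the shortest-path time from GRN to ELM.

Running Dijkstra from GRN:
GRN: 0
KEW: 2  (via GRN)
VLY: 3  (via GRN)
BRV: 3  (via GRN)
TOR: 4  (via GRN)
ELM: 4  (via BRV)
Shortest route: GRN → BRV → ELM = 4 min.

4 min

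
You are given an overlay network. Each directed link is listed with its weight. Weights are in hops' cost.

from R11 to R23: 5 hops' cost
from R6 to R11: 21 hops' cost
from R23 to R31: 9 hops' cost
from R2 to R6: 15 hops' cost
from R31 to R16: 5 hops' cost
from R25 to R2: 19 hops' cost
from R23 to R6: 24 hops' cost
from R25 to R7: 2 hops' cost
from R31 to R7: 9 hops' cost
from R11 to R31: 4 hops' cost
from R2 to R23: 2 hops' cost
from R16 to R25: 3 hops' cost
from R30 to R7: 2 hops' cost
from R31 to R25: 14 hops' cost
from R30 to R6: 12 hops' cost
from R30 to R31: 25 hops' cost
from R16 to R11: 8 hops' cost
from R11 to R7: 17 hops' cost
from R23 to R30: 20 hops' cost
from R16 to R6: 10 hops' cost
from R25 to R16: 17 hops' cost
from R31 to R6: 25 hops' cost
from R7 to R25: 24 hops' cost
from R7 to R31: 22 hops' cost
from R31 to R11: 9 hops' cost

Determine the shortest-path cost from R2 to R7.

20 hops' cost

Settle nodes by increasing distance from R2:
R2: 0
R23: 2  (via R2)
R31: 11  (via R23)
R6: 15  (via R2)
R16: 16  (via R31)
R25: 19  (via R16)
R7: 20  (via R31)
Shortest route: R2 → R23 → R31 → R7 = 20 hops' cost.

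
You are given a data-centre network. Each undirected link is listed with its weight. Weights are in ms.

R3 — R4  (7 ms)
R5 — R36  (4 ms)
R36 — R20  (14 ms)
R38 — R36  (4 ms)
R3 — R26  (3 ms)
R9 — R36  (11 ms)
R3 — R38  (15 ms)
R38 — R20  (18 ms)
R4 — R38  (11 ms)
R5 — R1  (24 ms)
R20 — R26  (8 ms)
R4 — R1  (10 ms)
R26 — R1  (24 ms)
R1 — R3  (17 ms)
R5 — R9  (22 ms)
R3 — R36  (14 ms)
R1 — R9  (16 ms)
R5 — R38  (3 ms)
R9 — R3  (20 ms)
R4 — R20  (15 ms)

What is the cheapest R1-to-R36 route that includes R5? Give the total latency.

28 ms

Shortest R1→R5: R1 → R5 = 24
Best R5 to R36: R5 → R36 costing 4
Total via R5: 24 + 4 = 28 ms.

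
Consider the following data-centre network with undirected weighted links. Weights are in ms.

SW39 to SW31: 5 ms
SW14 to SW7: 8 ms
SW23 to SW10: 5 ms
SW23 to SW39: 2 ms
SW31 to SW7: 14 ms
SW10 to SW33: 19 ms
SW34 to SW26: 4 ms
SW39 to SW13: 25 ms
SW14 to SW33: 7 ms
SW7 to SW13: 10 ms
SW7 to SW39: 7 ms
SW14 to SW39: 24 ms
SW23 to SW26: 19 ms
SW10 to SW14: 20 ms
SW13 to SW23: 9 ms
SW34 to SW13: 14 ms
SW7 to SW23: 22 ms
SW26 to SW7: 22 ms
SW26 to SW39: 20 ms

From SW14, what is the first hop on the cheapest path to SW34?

Enumerating some paths:
SW14 → SW7 → SW26 → SW34: 8+22+4 = 34
SW14 → SW7 → SW13 → SW34: 8+10+14 = 32
Cheapest is SW14 → SW7 → SW13 → SW34 at 32 ms.
So from SW14 the first move is to SW7.

SW7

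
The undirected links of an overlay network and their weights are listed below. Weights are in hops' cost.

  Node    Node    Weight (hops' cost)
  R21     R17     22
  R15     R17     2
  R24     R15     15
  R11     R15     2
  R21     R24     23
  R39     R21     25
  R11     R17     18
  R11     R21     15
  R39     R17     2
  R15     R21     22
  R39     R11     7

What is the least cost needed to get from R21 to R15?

17 hops' cost

Compare a few routes:
R21 - R11 - R15: 15+2 = 17
R21 - R15: 22 = 22
Cheapest is R21 - R11 - R15 at 17 hops' cost.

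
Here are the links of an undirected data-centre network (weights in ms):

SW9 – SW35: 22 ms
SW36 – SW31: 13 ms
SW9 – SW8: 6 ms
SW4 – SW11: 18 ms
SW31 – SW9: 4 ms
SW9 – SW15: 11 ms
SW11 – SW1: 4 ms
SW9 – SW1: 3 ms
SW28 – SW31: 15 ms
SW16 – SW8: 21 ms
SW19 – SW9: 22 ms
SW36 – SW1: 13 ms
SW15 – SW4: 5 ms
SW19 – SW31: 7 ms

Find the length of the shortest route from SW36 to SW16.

43 ms

Compare a few routes:
SW36–SW31–SW9–SW8–SW16: 13+4+6+21 = 44
SW36–SW1–SW9–SW8–SW16: 13+3+6+21 = 43
The minimum is 43 ms via SW36–SW1–SW9–SW8–SW16.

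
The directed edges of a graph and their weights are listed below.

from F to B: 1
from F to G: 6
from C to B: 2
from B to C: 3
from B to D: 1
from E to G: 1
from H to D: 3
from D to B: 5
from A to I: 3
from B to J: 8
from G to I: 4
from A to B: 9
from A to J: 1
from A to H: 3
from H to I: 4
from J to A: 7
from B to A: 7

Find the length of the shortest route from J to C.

19

Shortest distances from J:
J: 0
A: 7  (via J)
H: 10  (via A)
I: 10  (via A)
D: 13  (via H)
B: 16  (via A)
C: 19  (via B)
Shortest route: J–A–B–C = 19.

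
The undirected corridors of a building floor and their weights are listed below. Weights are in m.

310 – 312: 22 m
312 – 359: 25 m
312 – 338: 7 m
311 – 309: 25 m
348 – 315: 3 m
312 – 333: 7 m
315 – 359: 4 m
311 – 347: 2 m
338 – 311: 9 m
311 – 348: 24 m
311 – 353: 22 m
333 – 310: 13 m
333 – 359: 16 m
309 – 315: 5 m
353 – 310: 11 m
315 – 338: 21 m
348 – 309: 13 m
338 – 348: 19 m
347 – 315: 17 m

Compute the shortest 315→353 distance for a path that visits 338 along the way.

Best 315 to 338: 315–338 costing 21
Best 338 to 353: 338–311–353 costing 31
Total via 338: 21 + 31 = 52 m.

52 m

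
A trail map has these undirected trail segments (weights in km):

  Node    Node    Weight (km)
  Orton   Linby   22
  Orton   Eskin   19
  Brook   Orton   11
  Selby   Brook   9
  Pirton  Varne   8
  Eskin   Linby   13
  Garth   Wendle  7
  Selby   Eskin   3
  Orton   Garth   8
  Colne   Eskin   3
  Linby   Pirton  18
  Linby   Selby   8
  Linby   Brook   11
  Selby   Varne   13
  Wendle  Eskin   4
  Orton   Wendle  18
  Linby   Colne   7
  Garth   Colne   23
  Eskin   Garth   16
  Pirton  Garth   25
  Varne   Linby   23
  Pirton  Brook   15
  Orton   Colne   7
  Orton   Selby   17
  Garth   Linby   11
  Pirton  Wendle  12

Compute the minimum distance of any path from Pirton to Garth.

Compare a few routes:
Pirton → Wendle → Garth: 12+7 = 19
Pirton → Garth: 25 = 25
The minimum is 19 km via Pirton → Wendle → Garth.

19 km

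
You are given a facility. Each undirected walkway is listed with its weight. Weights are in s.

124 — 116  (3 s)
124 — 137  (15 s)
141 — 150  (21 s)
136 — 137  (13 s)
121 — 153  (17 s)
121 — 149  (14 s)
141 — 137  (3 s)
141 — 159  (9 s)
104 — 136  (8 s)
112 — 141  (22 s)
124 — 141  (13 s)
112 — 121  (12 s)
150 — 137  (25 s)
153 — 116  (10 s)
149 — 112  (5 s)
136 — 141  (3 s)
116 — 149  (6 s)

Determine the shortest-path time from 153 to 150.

47 s

Candidate routes:
153 → 116 → 124 → 137 → 141 → 150: 10+3+15+3+21 = 52
153 → 116 → 124 → 141 → 150: 10+3+13+21 = 47
The minimum is 47 s via 153 → 116 → 124 → 141 → 150.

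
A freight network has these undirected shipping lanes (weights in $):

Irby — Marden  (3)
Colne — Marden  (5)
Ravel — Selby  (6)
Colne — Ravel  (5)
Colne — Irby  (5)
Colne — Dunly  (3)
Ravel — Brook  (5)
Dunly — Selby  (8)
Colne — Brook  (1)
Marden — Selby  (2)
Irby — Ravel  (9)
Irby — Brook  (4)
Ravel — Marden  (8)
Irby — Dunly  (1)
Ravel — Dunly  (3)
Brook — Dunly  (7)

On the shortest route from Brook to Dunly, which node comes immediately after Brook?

Compare a few routes:
Brook–Irby–Dunly: 4+1 = 5
Brook–Colne–Dunly: 1+3 = 4
Brook–Colne–Irby–Dunly: 1+5+1 = 7
Cheapest is Brook–Colne–Dunly at $4.
So from Brook the first move is to Colne.

Colne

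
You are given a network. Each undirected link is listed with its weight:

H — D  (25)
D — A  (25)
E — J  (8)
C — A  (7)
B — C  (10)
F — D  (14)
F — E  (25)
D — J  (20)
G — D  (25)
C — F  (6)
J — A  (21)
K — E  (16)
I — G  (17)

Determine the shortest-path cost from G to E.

53

Running Dijkstra from G:
G: 0
I: 17  (via G)
D: 25  (via G)
F: 39  (via D)
C: 45  (via F)
J: 45  (via D)
A: 50  (via D)
H: 50  (via D)
E: 53  (via J)
Shortest route: G → D → J → E = 53.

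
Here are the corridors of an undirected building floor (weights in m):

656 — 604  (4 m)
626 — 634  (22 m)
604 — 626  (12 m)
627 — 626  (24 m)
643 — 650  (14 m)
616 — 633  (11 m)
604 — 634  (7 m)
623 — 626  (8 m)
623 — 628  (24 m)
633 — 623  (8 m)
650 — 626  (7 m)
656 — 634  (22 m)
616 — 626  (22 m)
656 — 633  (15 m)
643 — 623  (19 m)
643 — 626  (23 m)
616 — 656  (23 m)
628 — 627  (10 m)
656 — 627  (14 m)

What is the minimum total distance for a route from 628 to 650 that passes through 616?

72 m

Best 628 to 616: 628 → 623 → 633 → 616 costing 43
Shortest 616→650: 616 → 626 → 650 = 29
Total via 616: 43 + 29 = 72 m.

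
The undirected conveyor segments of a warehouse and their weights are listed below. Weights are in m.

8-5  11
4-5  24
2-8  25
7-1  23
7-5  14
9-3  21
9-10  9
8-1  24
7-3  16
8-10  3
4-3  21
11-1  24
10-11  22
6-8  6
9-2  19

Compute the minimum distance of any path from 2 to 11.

Shortest distances from 2:
2: 0
9: 19  (via 2)
8: 25  (via 2)
10: 28  (via 9)
6: 31  (via 8)
5: 36  (via 8)
3: 40  (via 9)
1: 49  (via 8)
7: 50  (via 5)
11: 50  (via 10)
Shortest route: 2–9–10–11 = 50 m.

50 m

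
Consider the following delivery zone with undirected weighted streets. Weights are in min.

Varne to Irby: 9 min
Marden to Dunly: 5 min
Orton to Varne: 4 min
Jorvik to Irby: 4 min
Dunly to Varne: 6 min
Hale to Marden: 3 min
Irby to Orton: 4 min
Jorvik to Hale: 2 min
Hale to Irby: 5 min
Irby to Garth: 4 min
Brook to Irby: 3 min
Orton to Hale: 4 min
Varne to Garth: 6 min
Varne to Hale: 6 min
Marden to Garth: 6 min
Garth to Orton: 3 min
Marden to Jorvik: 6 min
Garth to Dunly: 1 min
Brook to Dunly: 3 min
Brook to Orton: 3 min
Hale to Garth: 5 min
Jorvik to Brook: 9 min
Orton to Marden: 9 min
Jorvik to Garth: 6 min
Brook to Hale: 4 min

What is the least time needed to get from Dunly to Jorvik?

Enumerating some paths:
Dunly–Garth–Jorvik: 1+6 = 7
Dunly–Brook–Hale–Jorvik: 3+4+2 = 9
Dunly–Garth–Hale–Jorvik: 1+5+2 = 8
The minimum is 7 min via Dunly–Garth–Jorvik.

7 min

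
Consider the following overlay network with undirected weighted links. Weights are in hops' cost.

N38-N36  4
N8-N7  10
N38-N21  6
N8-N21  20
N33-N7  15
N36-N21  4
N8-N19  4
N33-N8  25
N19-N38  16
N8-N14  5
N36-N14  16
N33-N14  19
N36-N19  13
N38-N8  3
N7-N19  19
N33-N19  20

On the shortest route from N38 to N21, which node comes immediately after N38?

N21

Candidate routes:
N38 → N36 → N21: 4+4 = 8
N38 → N21: 6 = 6
Cheapest is N38 → N21 at 6 hops' cost.
So from N38 the first move is to N21.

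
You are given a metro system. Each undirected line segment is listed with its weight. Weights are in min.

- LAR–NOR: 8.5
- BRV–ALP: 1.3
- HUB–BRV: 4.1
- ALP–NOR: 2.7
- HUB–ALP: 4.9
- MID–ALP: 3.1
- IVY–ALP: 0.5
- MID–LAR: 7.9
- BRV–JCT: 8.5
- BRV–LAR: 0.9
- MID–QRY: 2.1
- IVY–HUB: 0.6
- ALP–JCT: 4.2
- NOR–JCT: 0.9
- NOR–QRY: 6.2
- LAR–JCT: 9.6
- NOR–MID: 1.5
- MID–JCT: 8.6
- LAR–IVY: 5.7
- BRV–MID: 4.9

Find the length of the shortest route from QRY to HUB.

6.3 min

Compare a few routes:
QRY–MID–BRV–ALP–IVY–HUB: 2.1+4.9+1.3+0.5+0.6 = 9.4
QRY–MID–ALP–IVY–HUB: 2.1+3.1+0.5+0.6 = 6.3
QRY–MID–NOR–ALP–IVY–HUB: 2.1+1.5+2.7+0.5+0.6 = 7.4
The minimum is 6.3 min via QRY–MID–ALP–IVY–HUB.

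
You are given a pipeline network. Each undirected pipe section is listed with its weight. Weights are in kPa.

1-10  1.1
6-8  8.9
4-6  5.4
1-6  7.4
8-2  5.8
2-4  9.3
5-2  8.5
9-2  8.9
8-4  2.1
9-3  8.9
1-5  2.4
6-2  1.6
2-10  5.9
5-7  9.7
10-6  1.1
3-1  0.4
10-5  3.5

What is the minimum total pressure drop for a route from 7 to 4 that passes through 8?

23.8 kPa

Shortest 7→8: 7 → 5 → 10 → 6 → 2 → 8 = 21.7
Shortest 8→4: 8 → 4 = 2.1
Total via 8: 21.7 + 2.1 = 23.8 kPa.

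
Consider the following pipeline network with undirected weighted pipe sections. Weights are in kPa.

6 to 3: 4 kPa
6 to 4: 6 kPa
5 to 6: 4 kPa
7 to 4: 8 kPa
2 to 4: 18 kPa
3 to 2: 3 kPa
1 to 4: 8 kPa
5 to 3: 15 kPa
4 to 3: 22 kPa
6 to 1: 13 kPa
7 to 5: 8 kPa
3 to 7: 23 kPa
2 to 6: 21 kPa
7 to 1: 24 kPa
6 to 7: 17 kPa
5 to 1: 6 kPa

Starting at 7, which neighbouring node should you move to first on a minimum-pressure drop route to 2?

Compare a few routes:
7–5–6–3–2: 8+4+4+3 = 19
7–6–3–2: 17+4+3 = 24
7–4–6–3–2: 8+6+4+3 = 21
The minimum is 19 kPa via 7–5–6–3–2.
So from 7 the first move is to 5.

5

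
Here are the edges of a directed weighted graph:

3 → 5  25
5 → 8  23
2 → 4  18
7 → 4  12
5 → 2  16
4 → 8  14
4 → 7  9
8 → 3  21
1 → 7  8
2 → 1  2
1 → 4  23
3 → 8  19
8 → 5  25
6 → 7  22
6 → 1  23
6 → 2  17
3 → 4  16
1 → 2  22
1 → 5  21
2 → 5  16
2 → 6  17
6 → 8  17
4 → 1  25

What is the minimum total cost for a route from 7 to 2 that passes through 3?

Shortest 7→3: 7 → 4 → 8 → 3 = 47
Shortest 3→2: 3 → 5 → 2 = 41
Total via 3: 47 + 41 = 88.

88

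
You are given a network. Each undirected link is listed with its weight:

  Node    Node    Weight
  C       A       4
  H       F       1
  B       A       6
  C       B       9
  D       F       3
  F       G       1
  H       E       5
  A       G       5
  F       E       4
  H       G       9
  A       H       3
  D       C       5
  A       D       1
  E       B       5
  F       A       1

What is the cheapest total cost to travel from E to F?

Running Dijkstra from E:
E: 0
F: 4  (via E)
Shortest route: E–F = 4.

4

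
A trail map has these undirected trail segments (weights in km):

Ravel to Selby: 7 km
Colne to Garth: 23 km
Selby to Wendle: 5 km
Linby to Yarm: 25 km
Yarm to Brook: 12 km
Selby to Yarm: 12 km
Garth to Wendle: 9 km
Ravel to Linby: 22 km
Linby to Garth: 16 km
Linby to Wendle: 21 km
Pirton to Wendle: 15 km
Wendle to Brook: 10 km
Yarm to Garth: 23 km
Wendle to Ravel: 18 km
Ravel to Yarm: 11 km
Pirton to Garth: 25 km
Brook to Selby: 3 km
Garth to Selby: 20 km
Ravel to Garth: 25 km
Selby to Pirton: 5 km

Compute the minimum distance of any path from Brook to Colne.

Shortest distances from Brook:
Brook: 0
Selby: 3  (via Brook)
Pirton: 8  (via Selby)
Wendle: 8  (via Selby)
Ravel: 10  (via Selby)
Yarm: 12  (via Brook)
Garth: 17  (via Wendle)
Linby: 29  (via Wendle)
Colne: 40  (via Garth)
Shortest route: Brook → Selby → Wendle → Garth → Colne = 40 km.

40 km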